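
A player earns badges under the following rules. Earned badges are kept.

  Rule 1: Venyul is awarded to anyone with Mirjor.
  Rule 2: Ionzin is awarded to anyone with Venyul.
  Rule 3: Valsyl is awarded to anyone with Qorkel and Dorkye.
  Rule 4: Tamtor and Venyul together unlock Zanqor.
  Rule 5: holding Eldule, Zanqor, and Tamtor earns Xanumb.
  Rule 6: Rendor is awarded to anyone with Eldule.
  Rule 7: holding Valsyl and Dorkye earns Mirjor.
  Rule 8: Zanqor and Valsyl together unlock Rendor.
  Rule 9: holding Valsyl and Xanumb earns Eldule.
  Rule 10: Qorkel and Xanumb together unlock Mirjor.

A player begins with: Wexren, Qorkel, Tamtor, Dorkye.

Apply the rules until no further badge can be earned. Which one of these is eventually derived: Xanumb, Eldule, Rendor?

With Qorkel and Dorkye, Valsyl is earned (Rule 3).
With Valsyl and Dorkye, Mirjor is earned (Rule 7).
With Mirjor, Venyul is earned (Rule 1).
With Tamtor and Venyul, Zanqor is earned (Rule 4).
With Zanqor and Valsyl, Rendor is earned (Rule 8).
Eldule would need Valsyl and Xanumb (Rule 9), but Xanumb is never earned. Xanumb would need Eldule, Zanqor, and Tamtor (Rule 5), but Eldule is never earned.

Rendor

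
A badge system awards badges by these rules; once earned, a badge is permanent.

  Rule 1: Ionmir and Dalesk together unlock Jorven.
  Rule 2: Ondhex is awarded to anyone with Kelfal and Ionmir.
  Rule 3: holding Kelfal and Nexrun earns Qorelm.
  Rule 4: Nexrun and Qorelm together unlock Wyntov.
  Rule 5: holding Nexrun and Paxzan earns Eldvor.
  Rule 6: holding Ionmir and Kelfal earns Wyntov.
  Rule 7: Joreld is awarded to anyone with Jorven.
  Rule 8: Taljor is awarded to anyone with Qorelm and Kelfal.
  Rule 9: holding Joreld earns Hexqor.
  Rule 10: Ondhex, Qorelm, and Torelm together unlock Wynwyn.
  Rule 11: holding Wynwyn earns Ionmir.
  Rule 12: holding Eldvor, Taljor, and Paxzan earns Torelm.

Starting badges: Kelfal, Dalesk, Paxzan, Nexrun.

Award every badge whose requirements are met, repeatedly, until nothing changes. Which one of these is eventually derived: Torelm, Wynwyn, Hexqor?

With Nexrun and Paxzan, Eldvor is earned (Rule 5).
With Kelfal and Nexrun, Qorelm is earned (Rule 3).
With Qorelm and Kelfal, Taljor is earned (Rule 8).
With Eldvor, Taljor, and Paxzan, Torelm is earned (Rule 12).
Hexqor would need Joreld (Rule 9), but Joreld is never earned. Wynwyn would need Ondhex, Qorelm, and Torelm (Rule 10), but Ondhex is never earned.

Torelm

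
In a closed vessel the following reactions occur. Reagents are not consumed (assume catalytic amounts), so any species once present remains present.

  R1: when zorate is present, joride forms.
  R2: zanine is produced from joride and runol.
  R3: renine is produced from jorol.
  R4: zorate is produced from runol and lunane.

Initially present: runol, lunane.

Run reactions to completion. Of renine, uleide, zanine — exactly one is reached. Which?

runol and lunane present → zorate forms (R4).
zorate present → joride forms (R1).
joride and runol present → zanine forms (R2).
renine would need jorol (R3), but jorol never forms. No rule produces uleide, and it is not given.

zanine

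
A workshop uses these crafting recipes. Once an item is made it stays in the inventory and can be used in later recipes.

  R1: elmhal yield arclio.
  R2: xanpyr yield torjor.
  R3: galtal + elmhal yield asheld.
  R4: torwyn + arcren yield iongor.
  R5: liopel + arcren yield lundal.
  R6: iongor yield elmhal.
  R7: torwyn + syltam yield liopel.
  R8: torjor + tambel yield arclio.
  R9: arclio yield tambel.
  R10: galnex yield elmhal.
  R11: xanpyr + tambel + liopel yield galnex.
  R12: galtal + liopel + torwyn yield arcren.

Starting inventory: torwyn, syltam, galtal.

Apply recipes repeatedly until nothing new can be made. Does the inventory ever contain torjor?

No

torjor would need xanpyr (R2), but xanpyr is never obtained.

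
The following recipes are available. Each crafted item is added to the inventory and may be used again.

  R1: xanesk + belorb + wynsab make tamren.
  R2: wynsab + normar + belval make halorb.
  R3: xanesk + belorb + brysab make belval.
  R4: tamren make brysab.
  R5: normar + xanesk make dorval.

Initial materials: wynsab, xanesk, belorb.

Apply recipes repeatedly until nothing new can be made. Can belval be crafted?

xanesk + belorb + wynsab → tamren (R1).
Using R4, tamren makes brysab.
xanesk + belorb + brysab → belval (R3).

Yes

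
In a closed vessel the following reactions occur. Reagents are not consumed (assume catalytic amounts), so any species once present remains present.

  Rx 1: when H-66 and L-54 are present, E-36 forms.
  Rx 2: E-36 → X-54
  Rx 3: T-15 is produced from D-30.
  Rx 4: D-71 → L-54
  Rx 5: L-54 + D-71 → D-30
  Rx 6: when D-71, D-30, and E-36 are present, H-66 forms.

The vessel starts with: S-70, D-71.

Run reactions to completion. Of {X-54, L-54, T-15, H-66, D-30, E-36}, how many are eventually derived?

D-71 present → L-54 forms (Rx 4).
L-54 and D-71 present → D-30 forms (Rx 5).
D-30 present → T-15 forms (Rx 3).
X-54 would need E-36 (Rx 2), but E-36 never forms.
L-54: reached.
T-15: reached.
H-66 would need D-71, D-30, and E-36 (Rx 6), but E-36 never forms.
D-30: reached.
E-36 would need H-66 and L-54 (Rx 1), but H-66 never forms.
Reached: L-54, T-15, and D-30 — 3 of the 6.

3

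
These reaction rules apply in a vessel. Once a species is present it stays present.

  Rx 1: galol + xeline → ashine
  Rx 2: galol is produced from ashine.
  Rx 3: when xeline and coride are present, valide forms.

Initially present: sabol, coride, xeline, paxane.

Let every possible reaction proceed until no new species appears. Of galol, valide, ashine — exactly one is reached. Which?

xeline and coride present → valide forms (Rx 3).
galol would need ashine (Rx 2), but ashine never forms. ashine would need galol and xeline (Rx 1), but galol never forms.

valide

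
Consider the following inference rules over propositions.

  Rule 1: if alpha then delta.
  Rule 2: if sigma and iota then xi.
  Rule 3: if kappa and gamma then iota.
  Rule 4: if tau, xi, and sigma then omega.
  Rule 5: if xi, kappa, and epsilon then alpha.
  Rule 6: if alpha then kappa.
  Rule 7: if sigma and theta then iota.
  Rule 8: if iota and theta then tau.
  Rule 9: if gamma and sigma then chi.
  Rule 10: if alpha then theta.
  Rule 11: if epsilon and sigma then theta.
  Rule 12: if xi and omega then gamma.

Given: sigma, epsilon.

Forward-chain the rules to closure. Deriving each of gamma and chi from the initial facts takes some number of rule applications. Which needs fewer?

gamma

gamma: epsilon and sigma hold, so theta follows (Rule 11). From sigma and theta, Rule 7 gives iota. iota and theta hold, so tau follows (Rule 8). From sigma and iota, Rule 2 gives xi. From tau, xi, and sigma, Rule 4 gives omega. xi and omega hold, so gamma follows (Rule 12). [6 rule applications]
chi: epsilon and sigma hold, so theta follows (Rule 11). sigma and theta hold, so iota follows (Rule 7). From iota and theta, Rule 8 gives tau. From sigma and iota, Rule 2 gives xi. From tau, xi, and sigma, Rule 4 gives omega. From xi and omega, Rule 12 gives gamma. From gamma and sigma, Rule 9 gives chi. [7 rule applications]
gamma needs fewer.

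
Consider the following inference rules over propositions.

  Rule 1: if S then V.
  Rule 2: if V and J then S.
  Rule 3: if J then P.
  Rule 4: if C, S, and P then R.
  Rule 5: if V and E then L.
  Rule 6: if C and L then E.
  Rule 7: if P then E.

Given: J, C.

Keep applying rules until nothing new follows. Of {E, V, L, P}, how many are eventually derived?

2

J holds, so P follows (Rule 3).
P holds, so E follows (Rule 7).
E: reached.
V would need S (Rule 1), but S is never established.
L would need V and E (Rule 5), but V is never established.
P: reached.
Reached: E and P — 2 of the 4.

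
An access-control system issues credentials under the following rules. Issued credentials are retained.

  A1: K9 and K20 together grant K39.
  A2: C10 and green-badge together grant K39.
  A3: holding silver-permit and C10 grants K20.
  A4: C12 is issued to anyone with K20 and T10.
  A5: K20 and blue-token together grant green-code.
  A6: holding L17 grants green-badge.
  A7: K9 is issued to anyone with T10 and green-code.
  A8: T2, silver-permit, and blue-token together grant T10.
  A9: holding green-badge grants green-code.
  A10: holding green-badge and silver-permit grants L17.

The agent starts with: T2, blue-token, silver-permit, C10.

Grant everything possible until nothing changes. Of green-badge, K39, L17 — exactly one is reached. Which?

Holding T2, silver-permit, and blue-token grants T10 (A8).
Holding silver-permit and C10 grants K20 (A3).
Holding K20 and blue-token grants green-code (A5).
Holding T10 and green-code grants K9 (A7).
Holding K9 and K20 grants K39 (A1).
green-badge would need L17 (A6), but L17 is never granted. L17 would need green-badge and silver-permit (A10), but green-badge is never granted.

K39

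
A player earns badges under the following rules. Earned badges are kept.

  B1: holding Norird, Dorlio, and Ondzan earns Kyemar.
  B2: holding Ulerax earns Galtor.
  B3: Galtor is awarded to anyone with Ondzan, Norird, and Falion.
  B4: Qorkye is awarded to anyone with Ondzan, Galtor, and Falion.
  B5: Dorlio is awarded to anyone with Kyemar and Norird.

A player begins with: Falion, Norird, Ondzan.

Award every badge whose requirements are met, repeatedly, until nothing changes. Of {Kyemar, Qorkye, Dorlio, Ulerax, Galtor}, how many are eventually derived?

With Ondzan, Norird, and Falion, Galtor is earned (B3).
With Ondzan, Galtor, and Falion, Qorkye is earned (B4).
Kyemar would need Norird, Dorlio, and Ondzan (B1), but Dorlio is never earned.
Qorkye: reached.
Dorlio would need Kyemar and Norird (B5), but Kyemar is never earned.
No rule produces Ulerax, and it is not given.
Galtor: reached.
Reached: Qorkye and Galtor — 2 of the 5.

2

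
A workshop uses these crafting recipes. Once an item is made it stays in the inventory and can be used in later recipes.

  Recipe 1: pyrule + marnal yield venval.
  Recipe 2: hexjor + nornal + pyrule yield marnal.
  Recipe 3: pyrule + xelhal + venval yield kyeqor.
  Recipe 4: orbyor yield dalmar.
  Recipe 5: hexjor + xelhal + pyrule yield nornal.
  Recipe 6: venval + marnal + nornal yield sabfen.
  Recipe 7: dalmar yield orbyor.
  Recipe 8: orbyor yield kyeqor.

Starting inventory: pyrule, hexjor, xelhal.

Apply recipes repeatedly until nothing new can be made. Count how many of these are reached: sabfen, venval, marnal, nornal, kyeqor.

Using Recipe 5, hexjor, xelhal, and pyrule make nornal.
hexjor + nornal + pyrule → marnal (Recipe 2).
pyrule + marnal → venval (Recipe 1).
venval + marnal + nornal → sabfen (Recipe 6).
Using Recipe 3, pyrule, xelhal, and venval make kyeqor.
sabfen: reached.
venval: reached.
marnal: reached.
nornal: reached.
kyeqor: reached.
All 5 are reached.

5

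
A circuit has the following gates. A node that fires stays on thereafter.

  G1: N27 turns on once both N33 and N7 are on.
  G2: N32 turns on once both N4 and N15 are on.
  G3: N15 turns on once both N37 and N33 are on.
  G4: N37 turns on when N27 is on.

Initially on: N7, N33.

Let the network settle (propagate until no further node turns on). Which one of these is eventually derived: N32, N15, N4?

N33 and N7 are on, so N27 turns on (G1).
G4: N27 on → N37 on.
N37 and N33 are on, so N15 turns on (G3).
No rule produces N4, and it is not given. N32 would need N4 and N15 (G2), but N4 never turns on.

N15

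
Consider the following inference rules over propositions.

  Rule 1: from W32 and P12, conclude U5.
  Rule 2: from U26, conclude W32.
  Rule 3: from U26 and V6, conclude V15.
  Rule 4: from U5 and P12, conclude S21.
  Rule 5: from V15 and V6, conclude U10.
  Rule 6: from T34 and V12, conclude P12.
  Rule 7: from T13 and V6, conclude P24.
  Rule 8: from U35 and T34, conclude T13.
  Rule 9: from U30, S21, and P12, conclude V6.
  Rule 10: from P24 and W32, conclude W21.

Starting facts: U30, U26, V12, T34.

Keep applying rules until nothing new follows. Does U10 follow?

Yes

From T34 and V12, Rule 6 gives P12.
U26 holds, so W32 follows (Rule 2).
W32 and P12 hold, so U5 follows (Rule 1).
U5 and P12 hold, so S21 follows (Rule 4).
U30, S21, and P12 hold, so V6 follows (Rule 9).
From U26 and V6, Rule 3 gives V15.
From V15 and V6, Rule 5 gives U10.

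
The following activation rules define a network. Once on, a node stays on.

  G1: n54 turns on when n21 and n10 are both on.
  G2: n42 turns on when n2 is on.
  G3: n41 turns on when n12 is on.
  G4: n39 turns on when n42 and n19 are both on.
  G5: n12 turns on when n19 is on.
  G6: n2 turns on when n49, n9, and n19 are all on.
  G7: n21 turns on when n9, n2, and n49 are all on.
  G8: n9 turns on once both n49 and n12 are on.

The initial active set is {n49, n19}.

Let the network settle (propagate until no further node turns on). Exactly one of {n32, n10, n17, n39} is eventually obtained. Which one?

n39

G5: n19 on → n12 on.
n49 and n12 are on, so n9 turns on (G8).
n49, n9, and n19 are on, so n2 turns on (G6).
n2 is on, so n42 turns on (G2).
n42 and n19 are on, so n39 turns on (G4).
No rule produces n32, and it is not given. No rule produces n10, and it is not given. No rule produces n17, and it is not given.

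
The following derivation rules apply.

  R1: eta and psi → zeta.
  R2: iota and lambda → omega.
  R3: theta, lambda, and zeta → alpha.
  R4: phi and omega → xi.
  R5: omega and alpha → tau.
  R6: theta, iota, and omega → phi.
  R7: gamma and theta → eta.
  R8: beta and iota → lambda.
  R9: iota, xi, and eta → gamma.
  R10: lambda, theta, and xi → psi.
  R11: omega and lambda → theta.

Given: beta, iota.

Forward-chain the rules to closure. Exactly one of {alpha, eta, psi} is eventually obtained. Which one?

beta and iota hold, so lambda follows (R8).
iota and lambda hold, so omega follows (R2).
omega and lambda hold, so theta follows (R11).
theta, iota, and omega hold, so phi follows (R6).
From phi and omega, R4 gives xi.
From lambda, theta, and xi, R10 gives psi.
alpha would need theta, lambda, and zeta (R3), but zeta is never established. eta would need gamma and theta (R7), but gamma is never established.

psi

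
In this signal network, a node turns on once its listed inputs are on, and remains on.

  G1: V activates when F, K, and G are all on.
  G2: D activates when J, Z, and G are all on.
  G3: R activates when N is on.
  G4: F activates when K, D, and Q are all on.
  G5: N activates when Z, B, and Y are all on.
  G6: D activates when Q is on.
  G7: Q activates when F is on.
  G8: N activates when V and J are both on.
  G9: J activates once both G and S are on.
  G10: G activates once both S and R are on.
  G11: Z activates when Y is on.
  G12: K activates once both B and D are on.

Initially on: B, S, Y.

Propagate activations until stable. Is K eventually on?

Y is on, so Z activates (G11).
Z, B, and Y are on, so N activates (G5).
N is on, so R activates (G3).
S and R are on, so G activates (G10).
G and S are on, so J activates (G9).
G2: J, Z, and G on → D on.
G12: B and D on → K on.

Yes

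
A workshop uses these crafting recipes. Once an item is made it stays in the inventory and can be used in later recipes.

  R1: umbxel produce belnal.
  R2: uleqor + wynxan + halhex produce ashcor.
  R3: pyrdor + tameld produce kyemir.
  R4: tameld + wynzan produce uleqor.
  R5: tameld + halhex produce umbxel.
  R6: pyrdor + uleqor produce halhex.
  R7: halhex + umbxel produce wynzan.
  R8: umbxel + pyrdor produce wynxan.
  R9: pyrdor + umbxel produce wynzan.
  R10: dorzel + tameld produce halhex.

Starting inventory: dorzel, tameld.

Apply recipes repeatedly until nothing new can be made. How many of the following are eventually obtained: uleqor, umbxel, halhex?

Using R10, dorzel and tameld make halhex.
Using R5, tameld and halhex make umbxel.
Using R7, halhex and umbxel make wynzan.
tameld + wynzan → uleqor (R4).
uleqor: reached.
umbxel: reached.
halhex: reached.
All 3 are reached.

3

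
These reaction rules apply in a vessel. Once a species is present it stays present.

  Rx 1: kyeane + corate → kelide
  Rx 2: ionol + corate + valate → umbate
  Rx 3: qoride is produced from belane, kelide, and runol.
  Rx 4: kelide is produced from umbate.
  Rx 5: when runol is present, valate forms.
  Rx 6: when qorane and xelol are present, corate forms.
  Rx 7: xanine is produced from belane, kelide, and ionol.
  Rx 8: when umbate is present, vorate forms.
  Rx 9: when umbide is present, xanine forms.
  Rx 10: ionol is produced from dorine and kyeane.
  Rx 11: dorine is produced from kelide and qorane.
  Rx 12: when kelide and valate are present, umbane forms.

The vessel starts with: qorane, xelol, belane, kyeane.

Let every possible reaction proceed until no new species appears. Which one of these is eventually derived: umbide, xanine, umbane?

xanine

qorane and xelol present → corate forms (Rx 6).
kyeane and corate present → kelide forms (Rx 1).
kelide and qorane present → dorine forms (Rx 11).
dorine and kyeane present → ionol forms (Rx 10).
belane, kelide, and ionol present → xanine forms (Rx 7).
No rule produces umbide, and it is not given. umbane would need kelide and valate (Rx 12), but valate never forms.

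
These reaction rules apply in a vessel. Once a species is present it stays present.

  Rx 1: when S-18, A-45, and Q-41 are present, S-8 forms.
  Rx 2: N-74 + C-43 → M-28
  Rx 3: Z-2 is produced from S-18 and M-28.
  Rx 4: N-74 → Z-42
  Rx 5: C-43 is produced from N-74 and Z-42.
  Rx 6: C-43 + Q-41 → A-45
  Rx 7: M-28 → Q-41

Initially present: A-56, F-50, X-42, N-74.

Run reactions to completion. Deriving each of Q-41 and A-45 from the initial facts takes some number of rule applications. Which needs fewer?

Q-41

Q-41: N-74 present → Z-42 forms (Rx 4). N-74 and Z-42 present → C-43 forms (Rx 5). N-74 and C-43 present → M-28 forms (Rx 2). M-28 present → Q-41 forms (Rx 7). [4 rule applications]
A-45: N-74 present → Z-42 forms (Rx 4). N-74 and Z-42 present → C-43 forms (Rx 5). N-74 and C-43 present → M-28 forms (Rx 2). M-28 present → Q-41 forms (Rx 7). C-43 and Q-41 present → A-45 forms (Rx 6). [5 rule applications]
Q-41 needs fewer.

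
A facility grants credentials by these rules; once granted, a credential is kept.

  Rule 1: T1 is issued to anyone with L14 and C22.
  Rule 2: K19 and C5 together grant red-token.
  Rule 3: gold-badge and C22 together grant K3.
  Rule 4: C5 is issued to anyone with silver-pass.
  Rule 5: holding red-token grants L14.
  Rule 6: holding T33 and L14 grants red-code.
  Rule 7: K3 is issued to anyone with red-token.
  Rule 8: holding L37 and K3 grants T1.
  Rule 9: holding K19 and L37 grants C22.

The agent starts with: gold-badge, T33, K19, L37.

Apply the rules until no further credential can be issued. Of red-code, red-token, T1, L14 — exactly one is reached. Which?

T1

Holding K19 and L37 grants C22 (Rule 9).
Holding gold-badge and C22 grants K3 (Rule 3).
Holding L37 and K3 grants T1 (Rule 8).
red-code would need T33 and L14 (Rule 6), but L14 is never granted. L14 would need red-token (Rule 5), but red-token is never granted. red-token would need K19 and C5 (Rule 2), but C5 is never granted.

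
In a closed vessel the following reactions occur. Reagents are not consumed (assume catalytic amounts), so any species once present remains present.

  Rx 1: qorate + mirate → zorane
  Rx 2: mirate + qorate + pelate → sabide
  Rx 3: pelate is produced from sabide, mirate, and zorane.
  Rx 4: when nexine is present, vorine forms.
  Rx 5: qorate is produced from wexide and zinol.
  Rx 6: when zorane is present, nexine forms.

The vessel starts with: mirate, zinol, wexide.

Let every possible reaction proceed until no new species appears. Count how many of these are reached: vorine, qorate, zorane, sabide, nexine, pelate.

4

wexide and zinol present → qorate forms (Rx 5).
qorate and mirate present → zorane forms (Rx 1).
zorane present → nexine forms (Rx 6).
nexine present → vorine forms (Rx 4).
vorine: reached.
qorate: reached.
zorane: reached.
sabide would need mirate, qorate, and pelate (Rx 2), but pelate never forms.
nexine: reached.
pelate would need sabide, mirate, and zorane (Rx 3), but sabide never forms.
Reached: vorine, qorate, zorane, and nexine — 4 of the 6.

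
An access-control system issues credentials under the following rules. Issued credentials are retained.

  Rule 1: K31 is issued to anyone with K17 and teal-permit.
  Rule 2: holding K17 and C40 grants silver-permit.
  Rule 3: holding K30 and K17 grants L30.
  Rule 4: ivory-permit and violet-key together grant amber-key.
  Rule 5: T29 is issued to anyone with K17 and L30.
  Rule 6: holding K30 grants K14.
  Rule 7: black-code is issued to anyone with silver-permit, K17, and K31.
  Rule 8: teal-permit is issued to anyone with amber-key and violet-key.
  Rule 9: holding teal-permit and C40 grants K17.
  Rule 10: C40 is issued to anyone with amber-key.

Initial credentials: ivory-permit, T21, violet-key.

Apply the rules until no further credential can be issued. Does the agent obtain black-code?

Holding ivory-permit and violet-key grants amber-key (Rule 4).
Holding amber-key grants C40 (Rule 10).
Holding amber-key and violet-key grants teal-permit (Rule 8).
Holding teal-permit and C40 grants K17 (Rule 9).
Holding K17 and teal-permit grants K31 (Rule 1).
Holding K17 and C40 grants silver-permit (Rule 2).
Holding silver-permit, K17, and K31 grants black-code (Rule 7).

Yes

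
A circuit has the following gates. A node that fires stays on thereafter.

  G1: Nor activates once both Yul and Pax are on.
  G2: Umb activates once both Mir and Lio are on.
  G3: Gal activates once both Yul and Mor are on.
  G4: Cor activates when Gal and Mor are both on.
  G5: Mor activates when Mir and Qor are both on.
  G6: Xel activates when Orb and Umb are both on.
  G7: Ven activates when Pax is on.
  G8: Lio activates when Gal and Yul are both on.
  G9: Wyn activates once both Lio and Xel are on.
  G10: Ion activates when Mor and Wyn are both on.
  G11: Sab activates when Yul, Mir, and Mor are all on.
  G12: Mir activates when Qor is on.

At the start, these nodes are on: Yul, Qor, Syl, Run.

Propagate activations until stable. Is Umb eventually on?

G12: Qor on → Mir on.
Mir and Qor are on, so Mor activates (G5).
G3: Yul and Mor on → Gal on.
G8: Gal and Yul on → Lio on.
Mir and Lio are on, so Umb activates (G2).

Yes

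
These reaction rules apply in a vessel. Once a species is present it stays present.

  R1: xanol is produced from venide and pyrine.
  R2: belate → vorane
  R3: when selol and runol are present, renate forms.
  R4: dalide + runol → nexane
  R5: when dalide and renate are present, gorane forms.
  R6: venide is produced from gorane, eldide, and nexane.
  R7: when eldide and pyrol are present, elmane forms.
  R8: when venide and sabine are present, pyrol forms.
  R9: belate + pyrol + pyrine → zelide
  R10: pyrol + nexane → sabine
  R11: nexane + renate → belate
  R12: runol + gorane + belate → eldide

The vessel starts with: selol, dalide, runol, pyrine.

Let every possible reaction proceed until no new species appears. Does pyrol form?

No

pyrol would need venide and sabine (R8), but sabine never forms.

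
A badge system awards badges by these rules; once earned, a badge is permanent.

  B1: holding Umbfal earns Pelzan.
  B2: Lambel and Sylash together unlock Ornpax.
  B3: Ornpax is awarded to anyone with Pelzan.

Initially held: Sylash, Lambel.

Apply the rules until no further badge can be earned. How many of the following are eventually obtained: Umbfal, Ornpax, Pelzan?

1

With Lambel and Sylash, Ornpax is earned (B2).
No rule produces Umbfal, and it is not given.
Ornpax: reached.
Pelzan would need Umbfal (B1), but Umbfal is never earned.
Reached: Ornpax — 1 of the 3.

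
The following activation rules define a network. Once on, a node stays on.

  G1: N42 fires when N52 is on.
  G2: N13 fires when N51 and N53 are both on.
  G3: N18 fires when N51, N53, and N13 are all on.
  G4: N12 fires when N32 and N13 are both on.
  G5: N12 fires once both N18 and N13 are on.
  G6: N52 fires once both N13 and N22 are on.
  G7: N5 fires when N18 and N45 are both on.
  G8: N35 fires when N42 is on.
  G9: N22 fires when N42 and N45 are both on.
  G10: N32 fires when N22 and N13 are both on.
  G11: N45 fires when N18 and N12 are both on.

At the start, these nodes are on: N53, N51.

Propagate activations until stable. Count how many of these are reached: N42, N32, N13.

1

G2: N51 and N53 on → N13 on.
N42 would need N52 (G1), but N52 never turns on.
N32 would need N22 and N13 (G10), but N22 never turns on.
N13: reached.
Reached: N13 — 1 of the 3.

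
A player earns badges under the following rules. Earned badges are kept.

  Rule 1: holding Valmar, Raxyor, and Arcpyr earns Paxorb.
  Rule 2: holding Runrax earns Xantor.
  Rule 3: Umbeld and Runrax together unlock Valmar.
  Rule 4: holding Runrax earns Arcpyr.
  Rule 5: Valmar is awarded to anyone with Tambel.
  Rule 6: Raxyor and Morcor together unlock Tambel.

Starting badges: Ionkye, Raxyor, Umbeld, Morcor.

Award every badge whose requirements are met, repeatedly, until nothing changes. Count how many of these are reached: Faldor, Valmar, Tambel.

2

With Raxyor and Morcor, Tambel is earned (Rule 6).
With Tambel, Valmar is earned (Rule 5).
No rule produces Faldor, and it is not given.
Valmar: reached.
Tambel: reached.
Reached: Valmar and Tambel — 2 of the 3.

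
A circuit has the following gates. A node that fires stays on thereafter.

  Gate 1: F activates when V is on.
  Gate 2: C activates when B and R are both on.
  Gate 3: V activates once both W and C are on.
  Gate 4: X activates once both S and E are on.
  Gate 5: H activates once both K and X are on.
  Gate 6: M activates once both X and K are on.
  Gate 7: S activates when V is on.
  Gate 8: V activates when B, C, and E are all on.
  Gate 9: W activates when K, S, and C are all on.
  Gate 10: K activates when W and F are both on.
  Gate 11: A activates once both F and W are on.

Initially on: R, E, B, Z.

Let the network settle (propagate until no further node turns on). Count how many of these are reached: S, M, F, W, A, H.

B and R are on, so C activates (Gate 2).
Gate 8: B, C, and E on → V on.
Gate 7: V on → S on.
V is on, so F activates (Gate 1).
S: reached.
M would need X and K (Gate 6), but K never turns on.
F: reached.
W would need K, S, and C (Gate 9), but K never turns on.
A would need F and W (Gate 11), but W never turns on.
H would need K and X (Gate 5), but K never turns on.
Reached: S and F — 2 of the 6.

2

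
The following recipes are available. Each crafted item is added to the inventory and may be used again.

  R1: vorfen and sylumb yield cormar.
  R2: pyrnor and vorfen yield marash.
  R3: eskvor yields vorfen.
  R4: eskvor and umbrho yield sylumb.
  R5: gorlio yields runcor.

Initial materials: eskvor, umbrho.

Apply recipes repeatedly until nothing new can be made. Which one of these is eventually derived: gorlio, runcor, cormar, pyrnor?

eskvor and umbrho → sylumb (R4).
eskvor → vorfen (R3).
Using R1, vorfen and sylumb make cormar.
runcor would need gorlio (R5), but gorlio is never obtained. No rule produces gorlio, and it is not given. No rule produces pyrnor, and it is not given.

cormar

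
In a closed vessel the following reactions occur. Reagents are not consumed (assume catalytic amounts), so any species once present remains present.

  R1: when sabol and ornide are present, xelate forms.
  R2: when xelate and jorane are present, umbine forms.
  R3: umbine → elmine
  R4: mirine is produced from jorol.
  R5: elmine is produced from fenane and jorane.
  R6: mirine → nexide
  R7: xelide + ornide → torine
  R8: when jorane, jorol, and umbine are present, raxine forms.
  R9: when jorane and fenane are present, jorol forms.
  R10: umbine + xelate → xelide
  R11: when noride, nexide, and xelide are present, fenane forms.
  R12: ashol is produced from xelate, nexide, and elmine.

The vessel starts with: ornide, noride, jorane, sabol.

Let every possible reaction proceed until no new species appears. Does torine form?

Yes

sabol and ornide present → xelate forms (R1).
xelate and jorane present → umbine forms (R2).
umbine and xelate present → xelide forms (R10).
xelide and ornide present → torine forms (R7).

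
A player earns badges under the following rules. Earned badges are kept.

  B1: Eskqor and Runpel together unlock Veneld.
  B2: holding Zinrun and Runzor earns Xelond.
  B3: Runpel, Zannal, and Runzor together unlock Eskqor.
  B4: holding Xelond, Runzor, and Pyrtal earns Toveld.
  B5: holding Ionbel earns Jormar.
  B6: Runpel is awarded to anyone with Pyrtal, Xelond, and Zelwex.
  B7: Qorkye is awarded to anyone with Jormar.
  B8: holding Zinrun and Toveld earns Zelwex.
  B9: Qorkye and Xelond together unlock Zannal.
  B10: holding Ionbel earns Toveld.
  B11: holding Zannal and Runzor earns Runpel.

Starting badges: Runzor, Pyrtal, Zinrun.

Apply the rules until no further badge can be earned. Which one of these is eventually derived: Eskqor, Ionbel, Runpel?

Runpel

With Zinrun and Runzor, Xelond is earned (B2).
With Xelond, Runzor, and Pyrtal, Toveld is earned (B4).
With Zinrun and Toveld, Zelwex is earned (B8).
With Pyrtal, Xelond, and Zelwex, Runpel is earned (B6).
Eskqor would need Runpel, Zannal, and Runzor (B3), but Zannal is never earned. No rule produces Ionbel, and it is not given.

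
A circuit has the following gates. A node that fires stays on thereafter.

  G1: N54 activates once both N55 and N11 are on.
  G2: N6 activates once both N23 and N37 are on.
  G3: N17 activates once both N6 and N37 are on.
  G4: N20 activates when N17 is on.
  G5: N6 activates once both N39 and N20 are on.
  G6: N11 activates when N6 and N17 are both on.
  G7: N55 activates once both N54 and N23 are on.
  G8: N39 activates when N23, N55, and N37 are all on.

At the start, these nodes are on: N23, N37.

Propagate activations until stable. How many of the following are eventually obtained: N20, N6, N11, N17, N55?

4

N23 and N37 are on, so N6 activates (G2).
G3: N6 and N37 on → N17 on.
G6: N6 and N17 on → N11 on.
G4: N17 on → N20 on.
N20: reached.
N6: reached.
N11: reached.
N17: reached.
N55 would need N54 and N23 (G7), but N54 never turns on.
Reached: N20, N6, N11, and N17 — 4 of the 5.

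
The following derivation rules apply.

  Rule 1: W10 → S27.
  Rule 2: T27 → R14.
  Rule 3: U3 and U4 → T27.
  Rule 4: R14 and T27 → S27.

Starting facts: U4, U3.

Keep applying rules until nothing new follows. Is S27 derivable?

From U3 and U4, Rule 3 gives T27.
From T27, Rule 2 gives R14.
R14 and T27 hold, so S27 follows (Rule 4).

Yes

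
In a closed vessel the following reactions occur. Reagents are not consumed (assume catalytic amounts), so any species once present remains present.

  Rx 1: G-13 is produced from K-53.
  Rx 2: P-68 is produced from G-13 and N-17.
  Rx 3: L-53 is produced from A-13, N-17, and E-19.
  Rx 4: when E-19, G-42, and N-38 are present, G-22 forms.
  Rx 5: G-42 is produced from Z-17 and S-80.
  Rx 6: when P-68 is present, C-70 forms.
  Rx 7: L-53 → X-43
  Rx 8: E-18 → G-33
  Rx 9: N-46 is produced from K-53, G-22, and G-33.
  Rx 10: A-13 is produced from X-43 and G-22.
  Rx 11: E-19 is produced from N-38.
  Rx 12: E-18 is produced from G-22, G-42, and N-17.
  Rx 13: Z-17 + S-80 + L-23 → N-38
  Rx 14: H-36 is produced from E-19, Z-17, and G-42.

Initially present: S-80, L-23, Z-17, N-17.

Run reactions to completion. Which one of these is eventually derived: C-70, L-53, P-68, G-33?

Z-17, S-80, and L-23 present → N-38 forms (Rx 13).
Z-17 and S-80 present → G-42 forms (Rx 5).
N-38 present → E-19 forms (Rx 11).
E-19, G-42, and N-38 present → G-22 forms (Rx 4).
G-22, G-42, and N-17 present → E-18 forms (Rx 12).
E-18 present → G-33 forms (Rx 8).
C-70 would need P-68 (Rx 6), but P-68 never forms. L-53 would need A-13, N-17, and E-19 (Rx 3), but A-13 never forms. P-68 would need G-13 and N-17 (Rx 2), but G-13 never forms.

G-33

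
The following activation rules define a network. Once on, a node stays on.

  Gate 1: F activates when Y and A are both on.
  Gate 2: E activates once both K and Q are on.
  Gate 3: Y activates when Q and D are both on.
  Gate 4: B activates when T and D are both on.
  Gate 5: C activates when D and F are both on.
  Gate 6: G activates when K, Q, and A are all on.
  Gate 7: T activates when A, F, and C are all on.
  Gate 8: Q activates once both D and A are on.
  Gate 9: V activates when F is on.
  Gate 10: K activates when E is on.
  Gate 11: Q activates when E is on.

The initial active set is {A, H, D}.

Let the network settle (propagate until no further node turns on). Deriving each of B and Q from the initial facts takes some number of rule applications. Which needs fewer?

Q: Gate 8: D and A on → Q on. [1 rule application]
B: D and A are on, so Q activates (Gate 8). Q and D are on, so Y activates (Gate 3). Gate 1: Y and A on → F on. Gate 5: D and F on → C on. A, F, and C are on, so T activates (Gate 7). Gate 4: T and D on → B on. [6 rule applications]
Q needs fewer.

Q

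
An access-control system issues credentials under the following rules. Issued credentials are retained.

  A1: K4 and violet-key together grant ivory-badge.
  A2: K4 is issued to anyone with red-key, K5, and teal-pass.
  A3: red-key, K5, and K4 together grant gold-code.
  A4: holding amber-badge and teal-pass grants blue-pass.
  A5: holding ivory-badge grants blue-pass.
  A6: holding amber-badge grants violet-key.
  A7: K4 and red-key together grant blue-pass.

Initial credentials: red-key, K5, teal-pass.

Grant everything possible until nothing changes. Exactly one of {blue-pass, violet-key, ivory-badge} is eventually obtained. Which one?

Holding red-key, K5, and teal-pass grants K4 (A2).
Holding K4 and red-key grants blue-pass (A7).
violet-key would need amber-badge (A6), but amber-badge is never granted. ivory-badge would need K4 and violet-key (A1), but violet-key is never granted.

blue-pass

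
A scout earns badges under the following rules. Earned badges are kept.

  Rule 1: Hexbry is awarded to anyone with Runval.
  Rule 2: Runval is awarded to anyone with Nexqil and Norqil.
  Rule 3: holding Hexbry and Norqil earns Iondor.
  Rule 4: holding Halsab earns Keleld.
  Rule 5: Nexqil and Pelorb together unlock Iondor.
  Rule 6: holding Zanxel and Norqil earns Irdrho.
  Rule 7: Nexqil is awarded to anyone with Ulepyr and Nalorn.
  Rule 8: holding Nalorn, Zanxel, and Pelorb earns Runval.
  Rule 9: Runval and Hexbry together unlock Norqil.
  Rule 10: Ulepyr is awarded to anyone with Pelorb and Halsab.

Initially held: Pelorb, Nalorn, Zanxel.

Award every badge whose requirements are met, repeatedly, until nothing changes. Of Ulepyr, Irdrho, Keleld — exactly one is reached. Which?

Irdrho

With Nalorn, Zanxel, and Pelorb, Runval is earned (Rule 8).
With Runval, Hexbry is earned (Rule 1).
With Runval and Hexbry, Norqil is earned (Rule 9).
With Zanxel and Norqil, Irdrho is earned (Rule 6).
Keleld would need Halsab (Rule 4), but Halsab is never earned. Ulepyr would need Pelorb and Halsab (Rule 10), but Halsab is never earned.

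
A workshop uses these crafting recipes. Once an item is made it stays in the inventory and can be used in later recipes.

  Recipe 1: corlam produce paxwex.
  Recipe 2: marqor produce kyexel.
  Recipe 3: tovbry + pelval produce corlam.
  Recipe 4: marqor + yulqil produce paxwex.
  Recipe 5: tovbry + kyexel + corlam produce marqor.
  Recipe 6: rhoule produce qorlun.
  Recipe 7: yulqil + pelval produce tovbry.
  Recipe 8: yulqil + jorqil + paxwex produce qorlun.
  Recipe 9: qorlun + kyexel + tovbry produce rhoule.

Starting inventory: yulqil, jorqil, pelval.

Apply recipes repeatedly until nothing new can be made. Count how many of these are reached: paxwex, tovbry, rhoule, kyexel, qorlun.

3

Using Recipe 7, yulqil and pelval make tovbry.
tovbry + pelval → corlam (Recipe 3).
Using Recipe 1, corlam makes paxwex.
Using Recipe 8, yulqil, jorqil, and paxwex make qorlun.
paxwex: reached.
tovbry: reached.
rhoule would need qorlun, kyexel, and tovbry (Recipe 9), but kyexel is never obtained.
kyexel would need marqor (Recipe 2), but marqor is never obtained.
qorlun: reached.
Reached: paxwex, tovbry, and qorlun — 3 of the 5.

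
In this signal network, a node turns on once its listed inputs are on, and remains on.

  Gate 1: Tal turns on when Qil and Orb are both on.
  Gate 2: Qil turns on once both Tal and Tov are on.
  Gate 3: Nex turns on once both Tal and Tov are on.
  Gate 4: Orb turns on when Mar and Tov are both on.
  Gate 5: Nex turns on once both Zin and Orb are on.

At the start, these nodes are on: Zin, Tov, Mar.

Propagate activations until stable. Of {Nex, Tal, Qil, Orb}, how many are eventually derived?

Mar and Tov are on, so Orb turns on (Gate 4).
Zin and Orb are on, so Nex turns on (Gate 5).
Nex: reached.
Tal would need Qil and Orb (Gate 1), but Qil never turns on.
Qil would need Tal and Tov (Gate 2), but Tal never turns on.
Orb: reached.
Reached: Nex and Orb — 2 of the 4.

2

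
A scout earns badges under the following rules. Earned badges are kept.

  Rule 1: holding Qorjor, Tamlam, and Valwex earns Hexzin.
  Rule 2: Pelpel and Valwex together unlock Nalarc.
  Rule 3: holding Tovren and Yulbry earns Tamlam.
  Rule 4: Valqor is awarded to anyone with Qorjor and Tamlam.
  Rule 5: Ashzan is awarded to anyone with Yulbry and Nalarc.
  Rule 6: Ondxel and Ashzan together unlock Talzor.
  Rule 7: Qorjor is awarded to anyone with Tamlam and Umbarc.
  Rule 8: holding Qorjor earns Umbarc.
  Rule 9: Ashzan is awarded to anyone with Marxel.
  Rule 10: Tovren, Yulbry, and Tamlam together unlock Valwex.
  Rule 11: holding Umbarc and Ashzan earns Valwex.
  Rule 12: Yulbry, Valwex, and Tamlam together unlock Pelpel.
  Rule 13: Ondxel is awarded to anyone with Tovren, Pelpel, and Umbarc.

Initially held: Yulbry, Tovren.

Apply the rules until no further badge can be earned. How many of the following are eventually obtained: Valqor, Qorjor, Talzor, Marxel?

0

Valqor would need Qorjor and Tamlam (Rule 4), but Qorjor is never earned.
Qorjor would need Tamlam and Umbarc (Rule 7), but Umbarc is never earned.
Talzor would need Ondxel and Ashzan (Rule 6), but Ondxel is never earned.
No rule produces Marxel, and it is not given.
None of the 4 are reached.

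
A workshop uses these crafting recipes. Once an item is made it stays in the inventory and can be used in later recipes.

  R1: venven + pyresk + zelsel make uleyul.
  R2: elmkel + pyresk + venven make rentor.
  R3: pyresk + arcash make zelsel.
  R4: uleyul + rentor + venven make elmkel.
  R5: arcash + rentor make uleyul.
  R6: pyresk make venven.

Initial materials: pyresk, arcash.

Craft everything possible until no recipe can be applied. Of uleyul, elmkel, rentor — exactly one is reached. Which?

Using R3, pyresk and arcash make zelsel.
Using R6, pyresk makes venven.
Using R1, venven, pyresk, and zelsel make uleyul.
rentor would need elmkel, pyresk, and venven (R2), but elmkel is never obtained. elmkel would need uleyul, rentor, and venven (R4), but rentor is never obtained.

uleyul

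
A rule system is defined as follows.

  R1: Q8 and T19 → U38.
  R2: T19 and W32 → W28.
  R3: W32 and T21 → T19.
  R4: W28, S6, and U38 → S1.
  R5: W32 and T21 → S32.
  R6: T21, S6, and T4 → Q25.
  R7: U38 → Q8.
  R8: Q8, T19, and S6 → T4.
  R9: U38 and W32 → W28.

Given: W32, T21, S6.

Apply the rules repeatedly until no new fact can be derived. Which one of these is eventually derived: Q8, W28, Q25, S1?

W28

From W32 and T21, R3 gives T19.
From T19 and W32, R2 gives W28.
Q25 would need T21, S6, and T4 (R6), but T4 is never established. S1 would need W28, S6, and U38 (R4), but U38 is never established. Q8 would need U38 (R7), but U38 is never established.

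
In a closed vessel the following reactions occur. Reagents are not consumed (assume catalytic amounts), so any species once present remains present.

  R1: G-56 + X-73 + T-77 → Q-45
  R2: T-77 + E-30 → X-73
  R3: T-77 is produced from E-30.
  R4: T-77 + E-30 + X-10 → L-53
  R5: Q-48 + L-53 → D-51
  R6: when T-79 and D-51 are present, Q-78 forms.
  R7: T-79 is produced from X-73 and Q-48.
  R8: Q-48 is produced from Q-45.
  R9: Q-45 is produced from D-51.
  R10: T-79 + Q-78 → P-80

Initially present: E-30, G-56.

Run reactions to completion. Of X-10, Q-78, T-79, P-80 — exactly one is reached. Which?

T-79

E-30 present → T-77 forms (R3).
T-77 and E-30 present → X-73 forms (R2).
G-56, X-73, and T-77 present → Q-45 forms (R1).
Q-45 present → Q-48 forms (R8).
X-73 and Q-48 present → T-79 forms (R7).
P-80 would need T-79 and Q-78 (R10), but Q-78 never forms. Q-78 would need T-79 and D-51 (R6), but D-51 never forms. No rule produces X-10, and it is not given.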